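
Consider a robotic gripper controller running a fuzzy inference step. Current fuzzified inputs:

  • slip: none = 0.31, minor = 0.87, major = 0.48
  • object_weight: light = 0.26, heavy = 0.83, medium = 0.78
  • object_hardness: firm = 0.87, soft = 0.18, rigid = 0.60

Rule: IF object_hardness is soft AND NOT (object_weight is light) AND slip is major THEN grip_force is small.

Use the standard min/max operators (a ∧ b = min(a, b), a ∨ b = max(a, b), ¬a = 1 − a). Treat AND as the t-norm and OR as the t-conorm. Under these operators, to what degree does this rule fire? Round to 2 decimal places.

0.18

firing strength: soft=0.18, ¬light=1−0.26=0.74, major=0.48; AND[min(a, b)] → w = 0.18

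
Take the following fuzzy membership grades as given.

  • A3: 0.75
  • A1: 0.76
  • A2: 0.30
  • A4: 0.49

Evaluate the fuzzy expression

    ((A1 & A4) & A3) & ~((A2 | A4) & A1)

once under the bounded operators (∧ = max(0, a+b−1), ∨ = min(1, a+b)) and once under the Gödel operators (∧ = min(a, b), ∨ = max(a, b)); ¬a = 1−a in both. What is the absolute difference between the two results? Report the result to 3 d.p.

0.490

Under bounded:
  A1 & A4 = max(0, a+b−1) on (0.76, 0.49) = 0.25
  (A1 & A4) & A3 = max(0, a+b−1) on (0.25, 0.75) = 0.00
  A2 | A4 = min(1, a+b) on (0.30, 0.49) = 0.79
  (A2 | A4) & A1 = max(0, a+b−1) on (0.79, 0.76) = 0.55
  ~((A2 | A4) & A1) = 1 − 0.55 = 0.45
  ((A1 & A4) & A3) & ~((A2 | A4) & A1) = max(0, a+b−1) on (0.00, 0.45) = 0.00
  → value = 0.0000
Under Gödel:
  A1 & A4 = min(a, b) on (0.76, 0.49) = 0.49
  (A1 & A4) & A3 = min(a, b) on (0.49, 0.75) = 0.49
  A2 | A4 = max(a, b) on (0.30, 0.49) = 0.49
  (A2 | A4) & A1 = min(a, b) on (0.49, 0.76) = 0.49
  ~((A2 | A4) & A1) = 1 − 0.49 = 0.51
  ((A1 & A4) & A3) & ~((A2 | A4) & A1) = min(a, b) on (0.49, 0.51) = 0.49
  → value = 0.4900
|0.0000 − 0.4900| = 0.490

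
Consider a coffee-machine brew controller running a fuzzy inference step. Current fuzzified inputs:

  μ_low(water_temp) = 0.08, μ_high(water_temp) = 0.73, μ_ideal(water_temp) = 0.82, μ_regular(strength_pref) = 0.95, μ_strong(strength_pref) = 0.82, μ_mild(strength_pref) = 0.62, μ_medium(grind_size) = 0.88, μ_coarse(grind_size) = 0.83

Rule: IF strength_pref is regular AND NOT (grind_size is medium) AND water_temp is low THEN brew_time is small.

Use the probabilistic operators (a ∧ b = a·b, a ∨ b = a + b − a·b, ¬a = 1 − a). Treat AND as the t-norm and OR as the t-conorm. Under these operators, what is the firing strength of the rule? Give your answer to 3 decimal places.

firing strength: regular=0.95, ¬medium=1−0.88=0.12, low=0.08; AND[a·b] → w = 0.0091

0.009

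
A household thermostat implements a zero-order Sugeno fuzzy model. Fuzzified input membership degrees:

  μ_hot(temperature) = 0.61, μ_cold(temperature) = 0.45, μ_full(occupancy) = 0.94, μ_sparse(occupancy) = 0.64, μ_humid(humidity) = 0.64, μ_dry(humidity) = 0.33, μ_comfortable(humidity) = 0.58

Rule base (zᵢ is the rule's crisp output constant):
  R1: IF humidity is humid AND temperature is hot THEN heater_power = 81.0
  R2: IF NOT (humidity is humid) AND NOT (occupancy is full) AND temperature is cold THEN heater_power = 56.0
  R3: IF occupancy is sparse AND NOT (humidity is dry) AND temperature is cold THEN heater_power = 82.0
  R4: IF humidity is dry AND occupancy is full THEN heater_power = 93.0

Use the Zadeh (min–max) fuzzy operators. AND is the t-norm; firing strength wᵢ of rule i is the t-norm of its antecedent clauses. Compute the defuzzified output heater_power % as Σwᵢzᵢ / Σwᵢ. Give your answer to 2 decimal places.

83.01

R1 (z=81.0): humid=0.64, hot=0.61; AND[min(a, b)] → w = 0.61
R2 (z=56.0): ¬humid=1−0.64=0.36, ¬full=1−0.94=0.06, cold=0.45; AND[min(a, b)] → w = 0.06
R3 (z=82.0): sparse=0.64, ¬dry=1−0.33=0.67, cold=0.45; AND[min(a, b)] → w = 0.45
R4 (z=93.0): dry=0.33, full=0.94; AND[min(a, b)] → w = 0.33
Weighted average = (0.61·81.0 + 0.06·56.0 + 0.45·82.0 + 0.33·93.0) / (0.61 + 0.06 + 0.45 + 0.33)
  = 120.3600 / 1.4500 = 83.01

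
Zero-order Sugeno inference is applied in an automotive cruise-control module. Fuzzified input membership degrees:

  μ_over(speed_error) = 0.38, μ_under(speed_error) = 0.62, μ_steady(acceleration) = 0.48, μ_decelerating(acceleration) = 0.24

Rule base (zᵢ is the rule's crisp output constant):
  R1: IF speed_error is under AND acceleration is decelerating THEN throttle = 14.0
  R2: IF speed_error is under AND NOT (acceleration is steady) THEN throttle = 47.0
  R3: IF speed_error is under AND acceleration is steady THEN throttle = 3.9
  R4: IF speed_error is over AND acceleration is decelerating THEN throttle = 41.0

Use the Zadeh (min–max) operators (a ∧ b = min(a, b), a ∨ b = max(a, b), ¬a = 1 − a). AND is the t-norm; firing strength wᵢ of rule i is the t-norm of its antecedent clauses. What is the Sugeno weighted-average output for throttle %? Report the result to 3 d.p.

26.697

R1 (z=14.0): under=0.62, decelerating=0.24; AND[min(a, b)] → w = 0.24
R2 (z=47.0): under=0.62, ¬steady=1−0.48=0.52; AND[min(a, b)] → w = 0.52
R3 (z=3.9): under=0.62, steady=0.48; AND[min(a, b)] → w = 0.48
R4 (z=41.0): over=0.38, decelerating=0.24; AND[min(a, b)] → w = 0.24
Weighted average = (0.24·14.0 + 0.52·47.0 + 0.48·3.9 + 0.24·41.0) / (0.24 + 0.52 + 0.48 + 0.24)
  = 39.5120 / 1.4800 = 26.697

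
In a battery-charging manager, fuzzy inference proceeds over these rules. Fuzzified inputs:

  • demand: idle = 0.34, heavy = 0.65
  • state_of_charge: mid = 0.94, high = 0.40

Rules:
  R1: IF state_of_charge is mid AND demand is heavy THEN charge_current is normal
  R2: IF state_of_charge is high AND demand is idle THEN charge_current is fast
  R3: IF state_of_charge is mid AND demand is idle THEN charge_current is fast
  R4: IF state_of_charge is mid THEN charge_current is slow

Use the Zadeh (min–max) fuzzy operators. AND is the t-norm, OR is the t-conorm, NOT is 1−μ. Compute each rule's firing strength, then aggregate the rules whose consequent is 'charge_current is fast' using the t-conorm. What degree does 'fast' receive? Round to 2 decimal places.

R1: mid=0.94, heavy=0.65; AND[min(a, b)] → w = 0.65
R2: high=0.40, idle=0.34; AND[min(a, b)] → w = 0.34
R3: mid=0.94, idle=0.34; AND[min(a, b)] → w = 0.34
R4: mid=0.94 → w = 0.94
Rules with consequent 'fast': {R2, R3} → strengths 0.34, 0.34
Aggregate via t-conorm [max(a, b)]: 0.34

0.34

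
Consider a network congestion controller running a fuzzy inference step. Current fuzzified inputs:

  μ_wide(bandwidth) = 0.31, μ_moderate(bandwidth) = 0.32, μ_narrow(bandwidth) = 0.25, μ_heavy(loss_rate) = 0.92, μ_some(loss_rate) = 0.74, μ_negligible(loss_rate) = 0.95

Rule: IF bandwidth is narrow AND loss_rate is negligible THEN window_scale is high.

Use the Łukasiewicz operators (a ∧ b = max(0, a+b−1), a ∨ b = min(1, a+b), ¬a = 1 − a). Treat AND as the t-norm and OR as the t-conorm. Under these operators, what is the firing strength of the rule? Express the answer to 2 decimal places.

firing strength: narrow=0.25, negligible=0.95; AND[max(0, a+b−1)] → w = 0.20

0.20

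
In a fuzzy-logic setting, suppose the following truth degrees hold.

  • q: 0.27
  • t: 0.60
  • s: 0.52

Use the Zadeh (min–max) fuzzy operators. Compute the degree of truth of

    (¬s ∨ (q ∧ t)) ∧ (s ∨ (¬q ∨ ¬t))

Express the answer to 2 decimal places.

0.48

¬s = 1 − 0.52 = 0.48
q ∧ t = min(a, b) on (0.27, 0.60) = 0.27
¬s ∨ (q ∧ t) = max(a, b) on (0.48, 0.27) = 0.48
¬q = 1 − 0.27 = 0.73
¬t = 1 − 0.60 = 0.40
¬q ∨ ¬t = max(a, b) on (0.73, 0.40) = 0.73
s ∨ (¬q ∨ ¬t) = max(a, b) on (0.52, 0.73) = 0.73
(¬s ∨ (q ∧ t)) ∧ (s ∨ (¬q ∨ ¬t)) = min(a, b) on (0.48, 0.73) = 0.48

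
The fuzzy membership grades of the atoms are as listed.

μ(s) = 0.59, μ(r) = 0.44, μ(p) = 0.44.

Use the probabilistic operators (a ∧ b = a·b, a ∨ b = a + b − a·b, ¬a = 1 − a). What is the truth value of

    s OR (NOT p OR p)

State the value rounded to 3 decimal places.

0.899

NOT p = 1 − 0.4400 = 0.5600
NOT p OR p = a + b − a·b on (0.5600, 0.4400) = 0.7536
s OR (NOT p OR p) = a + b − a·b on (0.5900, 0.7536) = 0.8990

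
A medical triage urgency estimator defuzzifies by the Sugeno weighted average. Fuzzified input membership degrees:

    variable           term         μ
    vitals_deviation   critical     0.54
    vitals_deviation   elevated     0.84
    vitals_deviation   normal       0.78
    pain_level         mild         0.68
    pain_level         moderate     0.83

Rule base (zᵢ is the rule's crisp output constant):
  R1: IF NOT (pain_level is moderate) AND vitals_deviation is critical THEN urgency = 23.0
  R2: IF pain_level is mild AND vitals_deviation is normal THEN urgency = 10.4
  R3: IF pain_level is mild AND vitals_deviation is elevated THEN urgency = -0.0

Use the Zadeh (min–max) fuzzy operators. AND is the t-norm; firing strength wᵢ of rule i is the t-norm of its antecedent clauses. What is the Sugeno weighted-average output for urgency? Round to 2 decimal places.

R1 (z=23.0): ¬moderate=1−0.83=0.17, critical=0.54; AND[min(a, b)] → w = 0.17
R2 (z=10.4): mild=0.68, normal=0.78; AND[min(a, b)] → w = 0.68
R3 (z=-0.0): mild=0.68, elevated=0.84; AND[min(a, b)] → w = 0.68
Weighted average = (0.17·23.0 + 0.68·10.4 + 0.68·-0.0) / (0.17 + 0.68 + 0.68)
  = 10.9820 / 1.5300 = 7.18

7.18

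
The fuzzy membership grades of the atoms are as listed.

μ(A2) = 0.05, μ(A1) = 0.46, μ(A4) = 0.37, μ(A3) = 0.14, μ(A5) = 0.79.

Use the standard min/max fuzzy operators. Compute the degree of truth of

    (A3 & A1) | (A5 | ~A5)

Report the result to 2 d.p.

A3 & A1 = min(a, b) on (0.14, 0.46) = 0.14
~A5 = 1 − 0.79 = 0.21
A5 | ~A5 = max(a, b) on (0.79, 0.21) = 0.79
(A3 & A1) | (A5 | ~A5) = max(a, b) on (0.14, 0.79) = 0.79

0.79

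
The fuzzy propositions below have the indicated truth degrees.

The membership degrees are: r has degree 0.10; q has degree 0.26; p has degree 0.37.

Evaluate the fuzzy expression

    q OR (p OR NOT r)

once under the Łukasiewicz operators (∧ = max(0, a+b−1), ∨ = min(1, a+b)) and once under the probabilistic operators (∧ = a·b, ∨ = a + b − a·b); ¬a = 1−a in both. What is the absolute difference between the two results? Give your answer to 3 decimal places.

Under Łukasiewicz:
  NOT r = 1 − 0.10 = 0.90
  p OR NOT r = min(1, a+b) on (0.37, 0.90) = 1.00
  q OR (p OR NOT r) = min(1, a+b) on (0.26, 1.00) = 1.00
  → value = 1.0000
Under probabilistic:
  NOT r = 1 − 0.1000 = 0.9000
  p OR NOT r = a + b − a·b on (0.3700, 0.9000) = 0.9370
  q OR (p OR NOT r) = a + b − a·b on (0.2600, 0.9370) = 0.9534
  → value = 0.9534
|1.0000 − 0.9534| = 0.047

0.047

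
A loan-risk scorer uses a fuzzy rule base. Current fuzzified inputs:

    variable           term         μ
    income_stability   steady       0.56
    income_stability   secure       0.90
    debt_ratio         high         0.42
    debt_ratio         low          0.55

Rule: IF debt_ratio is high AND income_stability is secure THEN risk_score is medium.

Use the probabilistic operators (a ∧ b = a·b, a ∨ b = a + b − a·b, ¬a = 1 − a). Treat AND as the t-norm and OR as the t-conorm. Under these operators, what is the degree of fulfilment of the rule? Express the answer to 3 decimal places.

firing strength: high=0.42, secure=0.90; AND[a·b] → w = 0.3780

0.378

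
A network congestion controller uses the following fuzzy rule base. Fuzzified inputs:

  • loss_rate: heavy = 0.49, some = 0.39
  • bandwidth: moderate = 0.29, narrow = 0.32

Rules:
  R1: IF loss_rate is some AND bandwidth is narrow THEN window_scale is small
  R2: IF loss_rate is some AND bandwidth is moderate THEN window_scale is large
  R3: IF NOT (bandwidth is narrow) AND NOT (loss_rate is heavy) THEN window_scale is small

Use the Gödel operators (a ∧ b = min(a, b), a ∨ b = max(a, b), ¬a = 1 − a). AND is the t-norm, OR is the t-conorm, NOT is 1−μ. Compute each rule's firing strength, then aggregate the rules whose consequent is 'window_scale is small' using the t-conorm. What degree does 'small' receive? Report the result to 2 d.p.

0.51

R1: some=0.39, narrow=0.32; AND[min(a, b)] → w = 0.32
R2: some=0.39, moderate=0.29; AND[min(a, b)] → w = 0.29
R3: ¬narrow=1−0.32=0.68, ¬heavy=1−0.49=0.51; AND[min(a, b)] → w = 0.51
Rules with consequent 'small': {R1, R3} → strengths 0.32, 0.51
Aggregate via t-conorm [max(a, b)]: 0.51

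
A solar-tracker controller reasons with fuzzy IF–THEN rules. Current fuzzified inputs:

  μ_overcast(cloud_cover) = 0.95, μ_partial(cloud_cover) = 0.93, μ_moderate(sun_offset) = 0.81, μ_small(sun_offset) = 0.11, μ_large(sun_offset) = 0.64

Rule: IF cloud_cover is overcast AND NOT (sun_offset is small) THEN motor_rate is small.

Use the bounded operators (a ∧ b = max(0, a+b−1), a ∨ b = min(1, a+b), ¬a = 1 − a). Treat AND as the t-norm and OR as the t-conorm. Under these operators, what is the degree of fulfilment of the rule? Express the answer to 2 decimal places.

0.84

firing strength: overcast=0.95, ¬small=1−0.11=0.89; AND[max(0, a+b−1)] → w = 0.84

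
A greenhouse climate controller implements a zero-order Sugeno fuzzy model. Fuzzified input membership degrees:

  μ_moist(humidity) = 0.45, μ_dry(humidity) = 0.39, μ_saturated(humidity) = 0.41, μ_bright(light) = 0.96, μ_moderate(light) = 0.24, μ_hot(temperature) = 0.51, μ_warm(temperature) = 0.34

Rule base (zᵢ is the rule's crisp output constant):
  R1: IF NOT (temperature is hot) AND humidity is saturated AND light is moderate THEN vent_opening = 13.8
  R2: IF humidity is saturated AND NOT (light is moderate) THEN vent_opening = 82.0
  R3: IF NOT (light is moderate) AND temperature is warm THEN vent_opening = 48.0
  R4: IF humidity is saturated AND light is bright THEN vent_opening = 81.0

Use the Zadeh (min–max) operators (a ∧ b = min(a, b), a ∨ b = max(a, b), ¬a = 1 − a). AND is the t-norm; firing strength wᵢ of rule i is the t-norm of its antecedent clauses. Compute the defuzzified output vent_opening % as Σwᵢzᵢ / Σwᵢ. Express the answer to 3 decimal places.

61.759

R1 (z=13.8): ¬hot=1−0.51=0.49, saturated=0.41, moderate=0.24; AND[min(a, b)] → w = 0.24
R2 (z=82.0): saturated=0.41, ¬moderate=1−0.24=0.76; AND[min(a, b)] → w = 0.41
R3 (z=48.0): ¬moderate=1−0.24=0.76, warm=0.34; AND[min(a, b)] → w = 0.34
R4 (z=81.0): saturated=0.41, bright=0.96; AND[min(a, b)] → w = 0.41
Weighted average = (0.24·13.8 + 0.41·82.0 + 0.34·48.0 + 0.41·81.0) / (0.24 + 0.41 + 0.34 + 0.41)
  = 86.4620 / 1.4000 = 61.759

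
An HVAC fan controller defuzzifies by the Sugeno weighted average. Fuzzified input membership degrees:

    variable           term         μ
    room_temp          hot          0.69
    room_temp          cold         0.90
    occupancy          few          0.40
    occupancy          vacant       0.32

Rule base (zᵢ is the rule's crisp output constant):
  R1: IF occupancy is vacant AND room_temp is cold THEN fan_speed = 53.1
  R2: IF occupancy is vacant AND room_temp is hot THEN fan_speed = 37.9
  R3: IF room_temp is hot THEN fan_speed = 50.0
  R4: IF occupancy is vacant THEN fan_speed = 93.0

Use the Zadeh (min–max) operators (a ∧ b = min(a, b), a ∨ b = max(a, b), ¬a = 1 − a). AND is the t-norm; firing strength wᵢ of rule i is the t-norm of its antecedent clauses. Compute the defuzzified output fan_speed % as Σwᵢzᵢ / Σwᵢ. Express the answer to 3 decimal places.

56.594

R1 (z=53.1): vacant=0.32, cold=0.90; AND[min(a, b)] → w = 0.32
R2 (z=37.9): vacant=0.32, hot=0.69; AND[min(a, b)] → w = 0.32
R3 (z=50.0): hot=0.69 → w = 0.69
R4 (z=93.0): vacant=0.32 → w = 0.32
Weighted average = (0.32·53.1 + 0.32·37.9 + 0.69·50.0 + 0.32·93.0) / (0.32 + 0.32 + 0.69 + 0.32)
  = 93.3800 / 1.6500 = 56.594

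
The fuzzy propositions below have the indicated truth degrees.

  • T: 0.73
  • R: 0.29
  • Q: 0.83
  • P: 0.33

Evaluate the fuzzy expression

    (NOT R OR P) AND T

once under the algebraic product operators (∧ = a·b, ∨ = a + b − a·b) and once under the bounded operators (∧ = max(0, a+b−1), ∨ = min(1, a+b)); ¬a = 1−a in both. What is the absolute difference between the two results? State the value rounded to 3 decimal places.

Under algebraic product:
  NOT R = 1 − 0.2900 = 0.7100
  NOT R OR P = a + b − a·b on (0.7100, 0.3300) = 0.8057
  (NOT R OR P) AND T = a·b on (0.8057, 0.7300) = 0.5882
  → value = 0.5882
Under bounded:
  NOT R = 1 − 0.29 = 0.71
  NOT R OR P = min(1, a+b) on (0.71, 0.33) = 1.00
  (NOT R OR P) AND T = max(0, a+b−1) on (1.00, 0.73) = 0.73
  → value = 0.7300
|0.5882 − 0.7300| = 0.142

0.142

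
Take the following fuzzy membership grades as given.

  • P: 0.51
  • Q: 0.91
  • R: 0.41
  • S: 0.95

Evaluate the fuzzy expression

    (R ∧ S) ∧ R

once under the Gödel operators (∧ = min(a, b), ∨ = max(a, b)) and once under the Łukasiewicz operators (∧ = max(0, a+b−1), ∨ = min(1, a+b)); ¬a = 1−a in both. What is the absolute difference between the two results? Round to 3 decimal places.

Under Gödel:
  R ∧ S = min(a, b) on (0.41, 0.95) = 0.41
  (R ∧ S) ∧ R = min(a, b) on (0.41, 0.41) = 0.41
  → value = 0.4100
Under Łukasiewicz:
  R ∧ S = max(0, a+b−1) on (0.41, 0.95) = 0.36
  (R ∧ S) ∧ R = max(0, a+b−1) on (0.36, 0.41) = 0.00
  → value = 0.0000
|0.4100 − 0.0000| = 0.410

0.410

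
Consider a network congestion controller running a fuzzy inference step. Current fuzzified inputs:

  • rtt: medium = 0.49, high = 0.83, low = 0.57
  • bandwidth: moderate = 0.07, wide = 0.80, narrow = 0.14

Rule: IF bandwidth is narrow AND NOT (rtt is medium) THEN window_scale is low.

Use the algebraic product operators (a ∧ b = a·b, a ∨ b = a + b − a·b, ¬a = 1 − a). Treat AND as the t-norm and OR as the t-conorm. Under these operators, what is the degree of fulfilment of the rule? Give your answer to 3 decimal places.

firing strength: narrow=0.14, ¬medium=1−0.49=0.51; AND[a·b] → w = 0.0714

0.071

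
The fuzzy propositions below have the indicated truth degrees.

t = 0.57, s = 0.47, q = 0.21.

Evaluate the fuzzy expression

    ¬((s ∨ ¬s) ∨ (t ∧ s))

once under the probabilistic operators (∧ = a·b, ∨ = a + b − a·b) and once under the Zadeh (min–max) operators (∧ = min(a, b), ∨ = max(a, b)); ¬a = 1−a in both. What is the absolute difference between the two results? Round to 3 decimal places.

Under probabilistic:
  ¬s = 1 − 0.4700 = 0.5300
  s ∨ ¬s = a + b − a·b on (0.4700, 0.5300) = 0.7509
  t ∧ s = a·b on (0.5700, 0.4700) = 0.2679
  (s ∨ ¬s) ∨ (t ∧ s) = a + b − a·b on (0.7509, 0.2679) = 0.8176
  ¬((s ∨ ¬s) ∨ (t ∧ s)) = 1 − 0.8176 = 0.1824
  → value = 0.1824
Under Zadeh (min–max):
  ¬s = 1 − 0.47 = 0.53
  s ∨ ¬s = max(a, b) on (0.47, 0.53) = 0.53
  t ∧ s = min(a, b) on (0.57, 0.47) = 0.47
  (s ∨ ¬s) ∨ (t ∧ s) = max(a, b) on (0.53, 0.47) = 0.53
  ¬((s ∨ ¬s) ∨ (t ∧ s)) = 1 − 0.53 = 0.47
  → value = 0.4700
|0.1824 − 0.4700| = 0.288

0.288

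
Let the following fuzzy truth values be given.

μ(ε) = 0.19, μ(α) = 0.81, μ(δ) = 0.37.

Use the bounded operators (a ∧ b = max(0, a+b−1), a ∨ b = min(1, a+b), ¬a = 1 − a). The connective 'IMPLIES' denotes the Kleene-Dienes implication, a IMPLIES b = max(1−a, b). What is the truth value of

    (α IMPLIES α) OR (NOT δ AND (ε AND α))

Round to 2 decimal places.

α IMPLIES α  [Kleene-Dienes: max(1−a, b)] with a=0.81, b=0.81 → 0.81
NOT δ = 1 − 0.37 = 0.63
ε AND α = max(0, a+b−1) on (0.19, 0.81) = 0.00
NOT δ AND (ε AND α) = max(0, a+b−1) on (0.63, 0.00) = 0.00
(α IMPLIES α) OR (NOT δ AND (ε AND α)) = min(1, a+b) on (0.81, 0.00) = 0.81

0.81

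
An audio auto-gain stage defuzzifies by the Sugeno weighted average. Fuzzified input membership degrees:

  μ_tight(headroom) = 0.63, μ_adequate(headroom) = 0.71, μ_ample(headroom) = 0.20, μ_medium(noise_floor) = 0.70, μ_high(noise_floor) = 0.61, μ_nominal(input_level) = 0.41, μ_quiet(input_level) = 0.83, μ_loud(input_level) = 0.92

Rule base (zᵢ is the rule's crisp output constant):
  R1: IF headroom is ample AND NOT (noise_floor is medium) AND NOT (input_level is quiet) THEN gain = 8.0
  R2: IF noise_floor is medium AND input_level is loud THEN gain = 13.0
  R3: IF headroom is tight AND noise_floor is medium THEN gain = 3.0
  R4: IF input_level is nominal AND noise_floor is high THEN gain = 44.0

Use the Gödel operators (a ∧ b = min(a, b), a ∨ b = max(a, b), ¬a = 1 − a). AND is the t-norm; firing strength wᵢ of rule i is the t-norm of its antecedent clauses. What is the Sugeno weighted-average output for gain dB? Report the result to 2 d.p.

R1 (z=8.0): ample=0.20, ¬medium=1−0.70=0.30, ¬quiet=1−0.83=0.17; AND[min(a, b)] → w = 0.17
R2 (z=13.0): medium=0.70, loud=0.92; AND[min(a, b)] → w = 0.70
R3 (z=3.0): tight=0.63, medium=0.70; AND[min(a, b)] → w = 0.63
R4 (z=44.0): nominal=0.41, high=0.61; AND[min(a, b)] → w = 0.41
Weighted average = (0.17·8.0 + 0.70·13.0 + 0.63·3.0 + 0.41·44.0) / (0.17 + 0.70 + 0.63 + 0.41)
  = 30.3900 / 1.9100 = 15.91

15.91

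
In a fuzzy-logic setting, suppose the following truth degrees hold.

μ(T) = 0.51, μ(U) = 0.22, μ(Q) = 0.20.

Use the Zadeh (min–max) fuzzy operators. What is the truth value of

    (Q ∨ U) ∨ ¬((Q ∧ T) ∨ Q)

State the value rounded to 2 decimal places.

Q ∨ U = max(a, b) on (0.20, 0.22) = 0.22
Q ∧ T = min(a, b) on (0.20, 0.51) = 0.20
(Q ∧ T) ∨ Q = max(a, b) on (0.20, 0.20) = 0.20
¬((Q ∧ T) ∨ Q) = 1 − 0.20 = 0.80
(Q ∨ U) ∨ ¬((Q ∧ T) ∨ Q) = max(a, b) on (0.22, 0.80) = 0.80

0.80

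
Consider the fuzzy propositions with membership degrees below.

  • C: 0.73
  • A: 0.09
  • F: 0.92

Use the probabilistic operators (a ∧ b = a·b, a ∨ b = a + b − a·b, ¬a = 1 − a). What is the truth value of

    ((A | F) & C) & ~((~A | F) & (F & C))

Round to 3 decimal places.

A | F = a + b − a·b on (0.0900, 0.9200) = 0.9272
(A | F) & C = a·b on (0.9272, 0.7300) = 0.6769
~A = 1 − 0.0900 = 0.9100
~A | F = a + b − a·b on (0.9100, 0.9200) = 0.9928
F & C = a·b on (0.9200, 0.7300) = 0.6716
(~A | F) & (F & C) = a·b on (0.9928, 0.6716) = 0.6668
~((~A | F) & (F & C)) = 1 − 0.6668 = 0.3332
((A | F) & C) & ~((~A | F) & (F & C)) = a·b on (0.6769, 0.3332) = 0.2256

0.226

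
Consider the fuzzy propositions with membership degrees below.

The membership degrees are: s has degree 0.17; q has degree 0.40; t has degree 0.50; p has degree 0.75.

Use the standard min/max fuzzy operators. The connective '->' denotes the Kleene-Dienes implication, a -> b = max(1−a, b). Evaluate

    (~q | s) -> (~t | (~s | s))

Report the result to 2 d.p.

~q = 1 − 0.40 = 0.60
~q | s = max(a, b) on (0.60, 0.17) = 0.60
~t = 1 − 0.50 = 0.50
~s = 1 − 0.17 = 0.83
~s | s = max(a, b) on (0.83, 0.17) = 0.83
~t | (~s | s) = max(a, b) on (0.50, 0.83) = 0.83
(~q | s) -> (~t | (~s | s))  [Kleene-Dienes: max(1−a, b)] with a=0.60, b=0.83 → 0.83

0.83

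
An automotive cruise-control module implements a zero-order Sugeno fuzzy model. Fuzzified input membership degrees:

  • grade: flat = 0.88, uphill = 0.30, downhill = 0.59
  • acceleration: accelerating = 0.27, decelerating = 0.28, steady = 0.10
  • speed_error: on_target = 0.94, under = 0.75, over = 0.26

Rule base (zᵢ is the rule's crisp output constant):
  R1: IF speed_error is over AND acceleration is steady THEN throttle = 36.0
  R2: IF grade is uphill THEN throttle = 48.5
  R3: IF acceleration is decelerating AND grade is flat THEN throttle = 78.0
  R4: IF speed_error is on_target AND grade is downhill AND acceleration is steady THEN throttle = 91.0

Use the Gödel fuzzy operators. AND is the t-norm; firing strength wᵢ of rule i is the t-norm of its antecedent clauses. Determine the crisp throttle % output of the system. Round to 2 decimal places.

62.94

R1 (z=36.0): over=0.26, steady=0.10; AND[min(a, b)] → w = 0.10
R2 (z=48.5): uphill=0.30 → w = 0.30
R3 (z=78.0): decelerating=0.28, flat=0.88; AND[min(a, b)] → w = 0.28
R4 (z=91.0): on_target=0.94, downhill=0.59, steady=0.10; AND[min(a, b)] → w = 0.10
Weighted average = (0.10·36.0 + 0.30·48.5 + 0.28·78.0 + 0.10·91.0) / (0.10 + 0.30 + 0.28 + 0.10)
  = 49.0900 / 0.7800 = 62.94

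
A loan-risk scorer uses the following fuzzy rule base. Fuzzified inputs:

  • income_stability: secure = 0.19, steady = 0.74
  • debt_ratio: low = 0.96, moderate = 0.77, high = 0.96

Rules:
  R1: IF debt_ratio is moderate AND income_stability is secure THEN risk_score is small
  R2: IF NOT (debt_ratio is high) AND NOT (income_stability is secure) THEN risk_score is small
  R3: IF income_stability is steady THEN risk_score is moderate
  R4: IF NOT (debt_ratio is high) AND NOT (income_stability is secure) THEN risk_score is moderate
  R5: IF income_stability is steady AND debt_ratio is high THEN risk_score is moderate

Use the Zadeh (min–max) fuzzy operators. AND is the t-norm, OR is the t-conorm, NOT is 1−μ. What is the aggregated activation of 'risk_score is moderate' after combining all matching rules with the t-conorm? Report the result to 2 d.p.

R1: moderate=0.77, secure=0.19; AND[min(a, b)] → w = 0.19
R2: ¬high=1−0.96=0.04, ¬secure=1−0.19=0.81; AND[min(a, b)] → w = 0.04
R3: steady=0.74 → w = 0.74
R4: ¬high=1−0.96=0.04, ¬secure=1−0.19=0.81; AND[min(a, b)] → w = 0.04
R5: steady=0.74, high=0.96; AND[min(a, b)] → w = 0.74
Rules with consequent 'moderate': {R3, R4, R5} → strengths 0.74, 0.04, 0.74
Aggregate via t-conorm [max(a, b)]: 0.74

0.74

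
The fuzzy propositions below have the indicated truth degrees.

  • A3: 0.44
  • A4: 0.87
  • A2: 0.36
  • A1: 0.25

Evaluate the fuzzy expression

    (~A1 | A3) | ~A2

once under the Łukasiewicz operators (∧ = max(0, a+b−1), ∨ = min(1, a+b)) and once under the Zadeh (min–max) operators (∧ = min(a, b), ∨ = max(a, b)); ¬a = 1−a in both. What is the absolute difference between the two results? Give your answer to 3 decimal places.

Under Łukasiewicz:
  ~A1 = 1 − 0.25 = 0.75
  ~A1 | A3 = min(1, a+b) on (0.75, 0.44) = 1.00
  ~A2 = 1 − 0.36 = 0.64
  (~A1 | A3) | ~A2 = min(1, a+b) on (1.00, 0.64) = 1.00
  → value = 1.0000
Under Zadeh (min–max):
  ~A1 = 1 − 0.25 = 0.75
  ~A1 | A3 = max(a, b) on (0.75, 0.44) = 0.75
  ~A2 = 1 − 0.36 = 0.64
  (~A1 | A3) | ~A2 = max(a, b) on (0.75, 0.64) = 0.75
  → value = 0.7500
|1.0000 − 0.7500| = 0.250

0.250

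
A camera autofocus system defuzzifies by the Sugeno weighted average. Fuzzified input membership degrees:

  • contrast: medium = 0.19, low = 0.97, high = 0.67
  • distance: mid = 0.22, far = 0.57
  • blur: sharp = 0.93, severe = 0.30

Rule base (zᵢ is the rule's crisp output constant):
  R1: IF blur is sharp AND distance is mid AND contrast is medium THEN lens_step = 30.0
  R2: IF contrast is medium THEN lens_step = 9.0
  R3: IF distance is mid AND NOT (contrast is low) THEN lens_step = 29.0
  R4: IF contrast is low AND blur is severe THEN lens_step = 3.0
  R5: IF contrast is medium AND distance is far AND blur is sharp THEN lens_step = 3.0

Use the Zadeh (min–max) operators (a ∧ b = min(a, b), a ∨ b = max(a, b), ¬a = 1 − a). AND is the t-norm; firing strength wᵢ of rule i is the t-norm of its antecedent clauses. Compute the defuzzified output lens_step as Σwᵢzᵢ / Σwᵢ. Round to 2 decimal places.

R1 (z=30.0): sharp=0.93, mid=0.22, medium=0.19; AND[min(a, b)] → w = 0.19
R2 (z=9.0): medium=0.19 → w = 0.19
R3 (z=29.0): mid=0.22, ¬low=1−0.97=0.03; AND[min(a, b)] → w = 0.03
R4 (z=3.0): low=0.97, severe=0.30; AND[min(a, b)] → w = 0.30
R5 (z=3.0): medium=0.19, far=0.57, sharp=0.93; AND[min(a, b)] → w = 0.19
Weighted average = (0.19·30.0 + 0.19·9.0 + 0.03·29.0 + 0.30·3.0 + 0.19·3.0) / (0.19 + 0.19 + 0.03 + 0.30 + 0.19)
  = 9.7500 / 0.9000 = 10.83

10.83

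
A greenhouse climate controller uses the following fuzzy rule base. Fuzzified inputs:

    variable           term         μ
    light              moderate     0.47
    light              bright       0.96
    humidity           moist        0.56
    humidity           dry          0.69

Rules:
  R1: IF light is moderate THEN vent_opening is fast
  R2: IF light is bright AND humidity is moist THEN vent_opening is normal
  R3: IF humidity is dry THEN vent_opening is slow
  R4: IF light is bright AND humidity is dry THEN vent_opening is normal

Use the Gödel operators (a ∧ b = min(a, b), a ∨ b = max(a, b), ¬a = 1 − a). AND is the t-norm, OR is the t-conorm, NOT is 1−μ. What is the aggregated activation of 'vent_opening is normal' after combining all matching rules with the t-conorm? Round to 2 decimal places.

R1: moderate=0.47 → w = 0.47
R2: bright=0.96, moist=0.56; AND[min(a, b)] → w = 0.56
R3: dry=0.69 → w = 0.69
R4: bright=0.96, dry=0.69; AND[min(a, b)] → w = 0.69
Rules with consequent 'normal': {R2, R4} → strengths 0.56, 0.69
Aggregate via t-conorm [max(a, b)]: 0.69

0.69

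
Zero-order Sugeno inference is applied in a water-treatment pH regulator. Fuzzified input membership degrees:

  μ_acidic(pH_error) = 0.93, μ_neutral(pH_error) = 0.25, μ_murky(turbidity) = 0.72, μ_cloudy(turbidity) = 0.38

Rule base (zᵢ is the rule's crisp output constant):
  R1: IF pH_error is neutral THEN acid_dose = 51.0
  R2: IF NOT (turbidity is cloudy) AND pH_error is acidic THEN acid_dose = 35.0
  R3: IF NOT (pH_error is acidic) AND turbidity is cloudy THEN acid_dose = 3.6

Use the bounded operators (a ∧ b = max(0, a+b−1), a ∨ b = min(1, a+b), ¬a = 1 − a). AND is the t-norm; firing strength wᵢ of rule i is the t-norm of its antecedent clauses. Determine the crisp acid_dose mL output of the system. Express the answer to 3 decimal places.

40.000

R1 (z=51.0): neutral=0.25 → w = 0.25
R2 (z=35.0): ¬cloudy=1−0.38=0.62, acidic=0.93; AND[max(0, a+b−1)] → w = 0.55
R3 (z=3.6): ¬acidic=1−0.93=0.07, cloudy=0.38; AND[max(0, a+b−1)] → w = 0.00
Weighted average = (0.25·51.0 + 0.55·35.0 + 0.00·3.6) / (0.25 + 0.55 + 0.00)
  = 32.0000 / 0.8000 = 40.000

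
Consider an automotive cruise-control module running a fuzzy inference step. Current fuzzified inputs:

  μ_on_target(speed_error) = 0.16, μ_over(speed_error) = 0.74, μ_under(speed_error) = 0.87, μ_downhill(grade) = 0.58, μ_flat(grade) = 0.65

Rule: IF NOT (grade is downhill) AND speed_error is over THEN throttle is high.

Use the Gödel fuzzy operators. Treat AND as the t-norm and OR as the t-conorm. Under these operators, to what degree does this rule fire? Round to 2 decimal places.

0.42

firing strength: ¬downhill=1−0.58=0.42, over=0.74; AND[min(a, b)] → w = 0.42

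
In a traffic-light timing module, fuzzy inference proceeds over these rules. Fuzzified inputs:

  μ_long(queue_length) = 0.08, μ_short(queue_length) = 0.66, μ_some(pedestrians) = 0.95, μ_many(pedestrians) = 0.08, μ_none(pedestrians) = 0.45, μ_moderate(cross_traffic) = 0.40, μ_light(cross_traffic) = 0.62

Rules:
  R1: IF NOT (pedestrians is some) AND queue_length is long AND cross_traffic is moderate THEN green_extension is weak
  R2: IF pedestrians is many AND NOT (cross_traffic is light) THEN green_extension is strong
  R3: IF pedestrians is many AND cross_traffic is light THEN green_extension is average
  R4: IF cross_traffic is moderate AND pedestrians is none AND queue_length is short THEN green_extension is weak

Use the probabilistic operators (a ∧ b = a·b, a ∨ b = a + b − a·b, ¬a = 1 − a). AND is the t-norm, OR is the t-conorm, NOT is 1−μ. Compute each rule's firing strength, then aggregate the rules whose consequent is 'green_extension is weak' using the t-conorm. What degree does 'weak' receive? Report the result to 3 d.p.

R1: ¬some=1−0.95=0.05, long=0.08, moderate=0.40; AND[a·b] → w = 0.0016
R2: many=0.08, ¬light=1−0.62=0.38; AND[a·b] → w = 0.0304
R3: many=0.08, light=0.62; AND[a·b] → w = 0.0496
R4: moderate=0.40, none=0.45, short=0.66; AND[a·b] → w = 0.1188
Rules with consequent 'weak': {R1, R4} → strengths 0.0016, 0.1188
Aggregate via t-conorm [a + b − a·b]: 0.1202

0.120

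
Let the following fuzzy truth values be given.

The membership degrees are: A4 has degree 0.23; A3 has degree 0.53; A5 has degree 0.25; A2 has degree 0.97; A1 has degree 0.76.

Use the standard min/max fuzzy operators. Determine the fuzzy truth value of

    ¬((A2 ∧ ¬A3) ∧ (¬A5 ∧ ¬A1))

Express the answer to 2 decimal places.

¬A3 = 1 − 0.53 = 0.47
A2 ∧ ¬A3 = min(a, b) on (0.97, 0.47) = 0.47
¬A5 = 1 − 0.25 = 0.75
¬A1 = 1 − 0.76 = 0.24
¬A5 ∧ ¬A1 = min(a, b) on (0.75, 0.24) = 0.24
(A2 ∧ ¬A3) ∧ (¬A5 ∧ ¬A1) = min(a, b) on (0.47, 0.24) = 0.24
¬((A2 ∧ ¬A3) ∧ (¬A5 ∧ ¬A1)) = 1 − 0.24 = 0.76

0.76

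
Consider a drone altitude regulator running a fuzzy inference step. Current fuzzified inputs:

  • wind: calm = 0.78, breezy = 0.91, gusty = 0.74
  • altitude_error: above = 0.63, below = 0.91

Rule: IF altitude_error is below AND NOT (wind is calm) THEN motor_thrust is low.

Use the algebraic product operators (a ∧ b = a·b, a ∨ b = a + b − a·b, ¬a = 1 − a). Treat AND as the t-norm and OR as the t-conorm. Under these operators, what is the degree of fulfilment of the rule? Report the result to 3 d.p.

0.200

firing strength: below=0.91, ¬calm=1−0.78=0.22; AND[a·b] → w = 0.2002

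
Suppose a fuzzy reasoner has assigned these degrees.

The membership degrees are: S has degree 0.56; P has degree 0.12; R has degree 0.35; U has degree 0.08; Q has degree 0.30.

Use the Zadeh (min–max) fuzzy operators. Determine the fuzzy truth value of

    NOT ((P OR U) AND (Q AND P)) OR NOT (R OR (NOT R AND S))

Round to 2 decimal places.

P OR U = max(a, b) on (0.12, 0.08) = 0.12
Q AND P = min(a, b) on (0.30, 0.12) = 0.12
(P OR U) AND (Q AND P) = min(a, b) on (0.12, 0.12) = 0.12
NOT ((P OR U) AND (Q AND P)) = 1 − 0.12 = 0.88
NOT R = 1 − 0.35 = 0.65
NOT R AND S = min(a, b) on (0.65, 0.56) = 0.56
R OR (NOT R AND S) = max(a, b) on (0.35, 0.56) = 0.56
NOT (R OR (NOT R AND S)) = 1 − 0.56 = 0.44
NOT ((P OR U) AND (Q AND P)) OR NOT (R OR (NOT R AND S)) = max(a, b) on (0.88, 0.44) = 0.88

0.88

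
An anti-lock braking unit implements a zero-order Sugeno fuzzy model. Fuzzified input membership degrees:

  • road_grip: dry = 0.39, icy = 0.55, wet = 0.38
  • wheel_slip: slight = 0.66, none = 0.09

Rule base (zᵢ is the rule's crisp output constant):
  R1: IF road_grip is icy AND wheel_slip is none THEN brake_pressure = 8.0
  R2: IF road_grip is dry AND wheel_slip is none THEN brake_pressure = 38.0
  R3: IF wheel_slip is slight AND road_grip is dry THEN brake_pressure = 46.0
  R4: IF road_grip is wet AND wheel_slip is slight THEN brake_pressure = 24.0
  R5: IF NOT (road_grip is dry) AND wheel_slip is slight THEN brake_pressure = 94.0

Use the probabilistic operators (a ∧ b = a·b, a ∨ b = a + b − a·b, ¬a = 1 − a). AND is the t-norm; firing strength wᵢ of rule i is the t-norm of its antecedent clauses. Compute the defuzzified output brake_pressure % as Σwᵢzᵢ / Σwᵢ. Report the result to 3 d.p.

57.699

R1 (z=8.0): icy=0.55, none=0.09; AND[a·b] → w = 0.0495
R2 (z=38.0): dry=0.39, none=0.09; AND[a·b] → w = 0.0351
R3 (z=46.0): slight=0.66, dry=0.39; AND[a·b] → w = 0.2574
R4 (z=24.0): wet=0.38, slight=0.66; AND[a·b] → w = 0.2508
R5 (z=94.0): ¬dry=1−0.39=0.61, slight=0.66; AND[a·b] → w = 0.4026
Weighted average = (0.0495·8.0 + 0.0351·38.0 + 0.2574·46.0 + 0.2508·24.0 + 0.4026·94.0) / (0.0495 + 0.0351 + 0.2574 + 0.2508 + 0.4026)
  = 57.4338 / 0.9954 = 57.699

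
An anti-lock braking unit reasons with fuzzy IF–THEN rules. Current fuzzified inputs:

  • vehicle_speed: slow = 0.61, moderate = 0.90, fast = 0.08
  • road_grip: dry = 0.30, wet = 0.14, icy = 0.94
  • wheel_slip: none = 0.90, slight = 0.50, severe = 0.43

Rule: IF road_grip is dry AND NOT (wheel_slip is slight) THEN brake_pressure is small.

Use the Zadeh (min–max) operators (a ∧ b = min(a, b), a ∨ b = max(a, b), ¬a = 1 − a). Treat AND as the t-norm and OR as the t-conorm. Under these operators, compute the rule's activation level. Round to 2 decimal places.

firing strength: dry=0.30, ¬slight=1−0.50=0.50; AND[min(a, b)] → w = 0.30

0.30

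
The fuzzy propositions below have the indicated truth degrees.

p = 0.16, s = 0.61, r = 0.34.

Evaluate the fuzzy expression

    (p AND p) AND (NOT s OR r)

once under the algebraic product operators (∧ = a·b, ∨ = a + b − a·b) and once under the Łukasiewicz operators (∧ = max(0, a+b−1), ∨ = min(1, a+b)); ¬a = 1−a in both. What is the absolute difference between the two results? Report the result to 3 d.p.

Under algebraic product:
  p AND p = a·b on (0.1600, 0.1600) = 0.0256
  NOT s = 1 − 0.6100 = 0.3900
  NOT s OR r = a + b − a·b on (0.3900, 0.3400) = 0.5974
  (p AND p) AND (NOT s OR r) = a·b on (0.0256, 0.5974) = 0.0153
  → value = 0.0153
Under Łukasiewicz:
  p AND p = max(0, a+b−1) on (0.16, 0.16) = 0.00
  NOT s = 1 − 0.61 = 0.39
  NOT s OR r = min(1, a+b) on (0.39, 0.34) = 0.73
  (p AND p) AND (NOT s OR r) = max(0, a+b−1) on (0.00, 0.73) = 0.00
  → value = 0.0000
|0.0153 − 0.0000| = 0.015

0.015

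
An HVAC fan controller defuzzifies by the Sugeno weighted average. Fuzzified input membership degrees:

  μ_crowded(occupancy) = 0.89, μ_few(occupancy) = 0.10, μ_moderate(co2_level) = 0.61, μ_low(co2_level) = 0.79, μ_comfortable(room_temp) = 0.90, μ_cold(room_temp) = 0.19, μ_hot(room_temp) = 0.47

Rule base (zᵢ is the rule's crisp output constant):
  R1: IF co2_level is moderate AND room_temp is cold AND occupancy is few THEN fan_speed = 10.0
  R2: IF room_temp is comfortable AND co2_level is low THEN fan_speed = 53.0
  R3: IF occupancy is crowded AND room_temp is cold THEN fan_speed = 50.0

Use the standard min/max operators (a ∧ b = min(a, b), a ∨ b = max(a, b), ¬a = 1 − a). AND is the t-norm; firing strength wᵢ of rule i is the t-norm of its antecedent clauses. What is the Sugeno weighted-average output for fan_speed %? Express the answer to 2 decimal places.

48.49

R1 (z=10.0): moderate=0.61, cold=0.19, few=0.10; AND[min(a, b)] → w = 0.10
R2 (z=53.0): comfortable=0.90, low=0.79; AND[min(a, b)] → w = 0.79
R3 (z=50.0): crowded=0.89, cold=0.19; AND[min(a, b)] → w = 0.19
Weighted average = (0.10·10.0 + 0.79·53.0 + 0.19·50.0) / (0.10 + 0.79 + 0.19)
  = 52.3700 / 1.0800 = 48.49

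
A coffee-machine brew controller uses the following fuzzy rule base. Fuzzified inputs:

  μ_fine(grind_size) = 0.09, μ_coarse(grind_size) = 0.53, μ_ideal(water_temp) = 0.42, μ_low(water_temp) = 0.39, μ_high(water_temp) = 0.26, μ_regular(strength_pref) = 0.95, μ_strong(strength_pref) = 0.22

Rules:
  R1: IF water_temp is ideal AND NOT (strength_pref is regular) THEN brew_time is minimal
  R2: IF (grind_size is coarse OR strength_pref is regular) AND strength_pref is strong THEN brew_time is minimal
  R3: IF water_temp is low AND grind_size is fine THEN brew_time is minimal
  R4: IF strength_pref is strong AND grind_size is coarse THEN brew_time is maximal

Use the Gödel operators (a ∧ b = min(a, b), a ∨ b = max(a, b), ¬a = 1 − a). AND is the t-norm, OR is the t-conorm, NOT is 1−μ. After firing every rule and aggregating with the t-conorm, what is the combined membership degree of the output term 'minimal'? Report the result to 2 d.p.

0.22

R1: ideal=0.42, ¬regular=1−0.95=0.05; AND[min(a, b)] → w = 0.05
R2: (coarse=0.53 OR regular=0.95) = 0.95; AND[min(a, b)] with strong=0.22 → w = 0.22
R3: low=0.39, fine=0.09; AND[min(a, b)] → w = 0.09
R4: strong=0.22, coarse=0.53; AND[min(a, b)] → w = 0.22
Rules with consequent 'minimal': {R1, R2, R3} → strengths 0.05, 0.22, 0.09
Aggregate via t-conorm [max(a, b)]: 0.22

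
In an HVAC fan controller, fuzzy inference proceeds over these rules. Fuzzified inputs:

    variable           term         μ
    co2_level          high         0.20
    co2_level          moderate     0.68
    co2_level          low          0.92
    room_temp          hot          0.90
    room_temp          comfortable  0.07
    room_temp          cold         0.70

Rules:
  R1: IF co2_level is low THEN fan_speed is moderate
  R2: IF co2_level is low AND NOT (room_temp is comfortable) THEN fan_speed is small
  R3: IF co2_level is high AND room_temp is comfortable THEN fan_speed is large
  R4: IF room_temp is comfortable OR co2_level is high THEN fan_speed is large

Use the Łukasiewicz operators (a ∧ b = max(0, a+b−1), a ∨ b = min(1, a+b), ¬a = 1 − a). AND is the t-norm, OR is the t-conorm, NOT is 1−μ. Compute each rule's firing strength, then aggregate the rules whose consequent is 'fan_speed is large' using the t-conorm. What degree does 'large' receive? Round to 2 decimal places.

R1: low=0.92 → w = 0.92
R2: low=0.92, ¬comfortable=1−0.07=0.93; AND[max(0, a+b−1)] → w = 0.85
R3: high=0.20, comfortable=0.07; AND[max(0, a+b−1)] → w = 0.00
R4: comfortable=0.07, high=0.20; OR[min(1, a+b)] → w = 0.27
Rules with consequent 'large': {R3, R4} → strengths 0.00, 0.27
Aggregate via t-conorm [min(1, a+b)]: 0.27

0.27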